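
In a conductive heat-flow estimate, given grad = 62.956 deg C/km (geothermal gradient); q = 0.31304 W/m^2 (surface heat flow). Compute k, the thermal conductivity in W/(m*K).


k = q * 1000 / grad
k = 0.31304 * 1000 / 62.956
k = 4.9724 W/(m*K)


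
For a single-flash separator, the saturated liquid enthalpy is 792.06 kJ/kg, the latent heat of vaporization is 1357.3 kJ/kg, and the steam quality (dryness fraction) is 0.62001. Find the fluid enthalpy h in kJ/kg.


h = hf + x * hfg
h = 792.06 + 0.62001 * 1357.3
h = 1633.6 kJ/kg


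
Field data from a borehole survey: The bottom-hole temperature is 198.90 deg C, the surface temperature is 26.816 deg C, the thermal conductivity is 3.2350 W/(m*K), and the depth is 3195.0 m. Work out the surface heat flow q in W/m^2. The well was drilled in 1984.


Step 1: grad = (T_d - T_surf)/d * 1000 = (198.9 - 26.816)/3195.0 * 1000 = 53.86041 deg C/km
Step 2: q = k * grad / 1000 = 3.235 * 53.86041 / 1000 = 0.17424 W/m^2
q = 0.17424 W/m^2


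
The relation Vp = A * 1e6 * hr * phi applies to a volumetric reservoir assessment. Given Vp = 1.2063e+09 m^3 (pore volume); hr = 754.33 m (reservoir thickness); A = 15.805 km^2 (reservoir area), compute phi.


phi = Vp / (A * 1e6 * hr)
phi = 1.2063e+09 / (15.805 * 1e6 * 754.33)
phi = 0.10118


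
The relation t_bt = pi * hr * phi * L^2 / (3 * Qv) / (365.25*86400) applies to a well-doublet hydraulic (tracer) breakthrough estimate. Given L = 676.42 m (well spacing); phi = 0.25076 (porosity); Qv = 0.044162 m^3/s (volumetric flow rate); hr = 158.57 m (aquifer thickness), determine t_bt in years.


t_bt = pi * hr * phi * L^2 / (3 * Qv) / (365.25*86400)
t_bt = pi * 158.57 * 0.25076 * 676.42^2 / (3 * 0.044162) / (365.25*86400)
t_bt = 13.671 years


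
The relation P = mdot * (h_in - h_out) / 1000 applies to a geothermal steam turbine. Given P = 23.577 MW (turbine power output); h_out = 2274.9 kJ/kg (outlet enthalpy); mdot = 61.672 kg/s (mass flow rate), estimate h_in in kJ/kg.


h_in = h_out + P * 1000 / mdot
h_in = 2274.9 + 23.577 * 1000 / 61.672
h_in = 2657.2 kJ/kg


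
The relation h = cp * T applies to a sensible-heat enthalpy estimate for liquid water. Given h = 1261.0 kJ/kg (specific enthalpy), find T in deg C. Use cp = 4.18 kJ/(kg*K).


T = h / cp
T = 1261.0 / 4.18
T = 301.67 deg C


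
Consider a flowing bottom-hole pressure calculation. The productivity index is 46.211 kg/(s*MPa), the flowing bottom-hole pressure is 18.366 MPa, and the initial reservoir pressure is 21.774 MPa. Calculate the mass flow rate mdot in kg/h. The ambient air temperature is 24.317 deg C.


mdot = (P_i - P_wf) * PI
mdot = (21.774 - 18.366) * 46.211
mdot = 157.4871 kg/s
Convert: 157.4871 kg/s * 3600.0 = 5.6695e+05 kg/h
mdot = 5.6695e+05 kg/h


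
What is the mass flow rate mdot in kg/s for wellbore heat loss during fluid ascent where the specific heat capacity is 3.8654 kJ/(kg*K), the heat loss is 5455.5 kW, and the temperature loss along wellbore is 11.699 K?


mdot = Q_loss / (cp * dT)
mdot = 5455.5 / (3.8654 * 11.699)
mdot = 120.64 kg/s


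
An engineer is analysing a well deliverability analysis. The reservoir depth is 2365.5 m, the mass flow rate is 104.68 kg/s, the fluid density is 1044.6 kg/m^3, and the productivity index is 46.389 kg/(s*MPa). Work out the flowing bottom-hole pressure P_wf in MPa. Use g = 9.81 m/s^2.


Step 1: P_i = rho*g*h/1e6 = 1044.6*9.81*2365.5/1e6 = 24.24052 MPa
Step 2: P_wf = P_i - mdot/PI = 24.24052 - 104.68/46.389 = 21.984 MPa
P_wf = 21.984 MPa


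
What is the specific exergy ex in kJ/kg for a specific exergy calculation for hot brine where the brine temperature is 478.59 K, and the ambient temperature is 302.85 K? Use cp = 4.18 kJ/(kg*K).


ex = cp * ((T_b - T_0) - T_0 * ln(T_b/T_0))
ex = 4.18 * ((478.59 - 302.85) - 302.85 * ln(478.59/302.85))
ex = 155.30 kJ/kg


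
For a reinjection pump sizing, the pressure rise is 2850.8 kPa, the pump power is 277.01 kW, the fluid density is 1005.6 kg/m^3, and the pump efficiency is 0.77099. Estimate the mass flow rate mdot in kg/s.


mdot = P_pump * rho * eta / dP
mdot = 277.01 * 1005.6 * 0.77099 / 2850.8
mdot = 75.336 kg/s


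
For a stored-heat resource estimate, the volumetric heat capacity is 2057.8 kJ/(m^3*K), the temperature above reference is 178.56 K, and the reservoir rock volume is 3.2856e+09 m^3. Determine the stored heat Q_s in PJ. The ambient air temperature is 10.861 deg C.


Q_s = Vr * rhoc * dT / 1e12
Q_s = 3.2856e+09 * 2057.8 * 178.56 / 1e12
Q_s = 1207.3 PJ


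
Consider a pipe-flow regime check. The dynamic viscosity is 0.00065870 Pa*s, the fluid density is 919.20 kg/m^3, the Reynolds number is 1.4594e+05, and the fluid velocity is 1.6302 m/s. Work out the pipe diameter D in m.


D = Re * mu / (rho * vel)
D = 1.4594e+05 * 0.00065870 / (919.20 * 1.6302)
D = 0.064152 m


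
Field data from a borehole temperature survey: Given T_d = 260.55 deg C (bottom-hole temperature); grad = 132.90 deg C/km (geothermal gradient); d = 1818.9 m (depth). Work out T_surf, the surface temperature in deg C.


T_surf = T_d - grad * d / 1000
T_surf = 260.55 - 132.90 * 1818.9 / 1000
T_surf = 18.818 deg C


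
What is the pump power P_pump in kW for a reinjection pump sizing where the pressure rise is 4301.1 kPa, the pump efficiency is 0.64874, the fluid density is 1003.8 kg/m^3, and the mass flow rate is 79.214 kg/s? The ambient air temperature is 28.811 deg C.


P_pump = mdot * dP / (rho * eta)
P_pump = 79.214 * 4301.1 / (1003.8 * 0.64874)
P_pump = 523.20 kW


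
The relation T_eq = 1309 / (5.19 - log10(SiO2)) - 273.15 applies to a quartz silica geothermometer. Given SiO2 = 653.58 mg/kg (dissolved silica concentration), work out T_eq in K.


T_eq = 1309 / (5.19 - log10(SiO2)) - 273.15
T_eq = 1309 / (5.19 - log10(653.58)) - 273.15
T_eq = 278.0772 deg C
Convert to K: 278.0772 + 273.15 = 551.23 K
T_eq = 551.23 K


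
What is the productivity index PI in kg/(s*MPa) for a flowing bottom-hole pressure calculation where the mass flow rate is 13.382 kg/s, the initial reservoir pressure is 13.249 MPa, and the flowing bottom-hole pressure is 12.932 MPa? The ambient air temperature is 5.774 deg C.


PI = mdot / (P_i - P_wf)
PI = 13.382 / (13.249 - 12.932)
PI = 42.215 kg/(s*MPa)


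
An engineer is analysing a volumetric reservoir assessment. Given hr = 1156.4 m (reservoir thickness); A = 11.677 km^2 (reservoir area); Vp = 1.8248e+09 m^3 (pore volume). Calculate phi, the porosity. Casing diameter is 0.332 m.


phi = Vp / (A * 1e6 * hr)
phi = 1.8248e+09 / (11.677 * 1e6 * 1156.4)
phi = 0.13514


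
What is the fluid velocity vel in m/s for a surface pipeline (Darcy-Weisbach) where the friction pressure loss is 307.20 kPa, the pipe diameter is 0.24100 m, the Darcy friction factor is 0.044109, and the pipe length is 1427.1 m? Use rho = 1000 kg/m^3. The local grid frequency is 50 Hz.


vel = sqrt(dP*1000*2*D / (f*L*rho))
vel = sqrt(307.20*1000*2*0.24100 / (0.044109*1427.1*1000))
vel = 1.5337 m/s


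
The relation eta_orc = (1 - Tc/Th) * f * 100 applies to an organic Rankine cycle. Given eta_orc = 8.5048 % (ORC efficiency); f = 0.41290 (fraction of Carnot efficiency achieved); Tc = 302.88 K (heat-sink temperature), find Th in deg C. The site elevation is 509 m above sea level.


Th = Tc / (1 - (eta_orc/100)/f)
Th = 302.88 / (1 - (8.5048/100)/0.41290)
Th = 381.4500 K
Convert to deg C: 381.4500 - 273.15 = 108.30 deg C
Th = 108.30 deg C


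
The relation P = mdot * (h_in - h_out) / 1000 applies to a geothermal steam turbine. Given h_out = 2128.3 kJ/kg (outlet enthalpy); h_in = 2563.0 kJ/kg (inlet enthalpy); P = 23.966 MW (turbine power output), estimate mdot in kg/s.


mdot = P * 1000 / (h_in - h_out)
mdot = 23.966 * 1000 / (2563.0 - 2128.3)
mdot = 55.132 kg/s


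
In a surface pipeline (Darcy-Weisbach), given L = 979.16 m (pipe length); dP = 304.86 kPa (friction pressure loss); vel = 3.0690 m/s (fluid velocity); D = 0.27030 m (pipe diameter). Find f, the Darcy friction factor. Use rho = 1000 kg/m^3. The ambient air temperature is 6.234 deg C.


f = dP*1000 / ((L/D)*(rho*vel^2/2))
f = 304.86*1000 / ((979.16/0.27030)*(1000*3.0690^2/2))
f = 0.017870


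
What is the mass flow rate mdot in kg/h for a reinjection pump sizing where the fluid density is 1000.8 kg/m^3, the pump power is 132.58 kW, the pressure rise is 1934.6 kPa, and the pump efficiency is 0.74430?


mdot = P_pump * rho * eta / dP
mdot = 132.58 * 1000.8 * 0.74430 / 1934.6
mdot = 51.04840 kg/s
Convert: 51.04840 kg/s * 3600.0 = 1.8377e+05 kg/h
mdot = 1.8377e+05 kg/h


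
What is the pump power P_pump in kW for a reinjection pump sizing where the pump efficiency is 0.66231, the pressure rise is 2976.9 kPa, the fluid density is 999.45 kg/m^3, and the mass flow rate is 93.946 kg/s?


P_pump = mdot * dP / (rho * eta)
P_pump = 93.946 * 2976.9 / (999.45 * 0.66231)
P_pump = 422.49 kW


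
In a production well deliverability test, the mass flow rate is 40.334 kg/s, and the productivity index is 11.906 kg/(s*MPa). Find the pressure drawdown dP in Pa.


dP = mdot * 1000 / PI
dP = 40.334 * 1000 / 11.906
dP = 3387.704 kPa
Convert: 3387.704 kPa * 1000.0 = 3.3877e+06 Pa
dP = 3.3877e+06 Pa


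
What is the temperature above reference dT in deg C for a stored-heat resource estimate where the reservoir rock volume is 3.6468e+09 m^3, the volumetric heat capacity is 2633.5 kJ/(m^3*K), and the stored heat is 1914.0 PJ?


dT = Q_s * 1e12 / (Vr * rhoc)
dT = 1914.0 * 1e12 / (3.6468e+09 * 2633.5)
dT = 199.2951 K
Convert (temperature difference, 1 K = 1 deg C): 199.2951 K = 199.2951 deg C
dT = 199.30 deg C


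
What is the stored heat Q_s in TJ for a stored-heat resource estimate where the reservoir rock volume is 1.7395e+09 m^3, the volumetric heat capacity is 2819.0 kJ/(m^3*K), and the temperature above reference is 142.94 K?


Q_s = Vr * rhoc * dT / 1e12
Q_s = 1.7395e+09 * 2819.0 * 142.94 / 1e12
Q_s = 700.9278 PJ
Convert: 700.9278 PJ * 1000.0 = 7.0093e+05 TJ
Q_s = 7.0093e+05 TJ


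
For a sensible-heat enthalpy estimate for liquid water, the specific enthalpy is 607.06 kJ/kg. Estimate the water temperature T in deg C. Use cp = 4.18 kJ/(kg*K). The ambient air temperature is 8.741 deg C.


T = h / cp
T = 607.06 / 4.18
T = 145.23 deg C


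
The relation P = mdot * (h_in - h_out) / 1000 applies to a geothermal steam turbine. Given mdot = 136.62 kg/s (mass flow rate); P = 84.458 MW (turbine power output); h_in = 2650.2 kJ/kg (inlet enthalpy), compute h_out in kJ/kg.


h_out = h_in - P * 1000 / mdot
h_out = 2650.2 - 84.458 * 1000 / 136.62
h_out = 2032.0 kJ/kg


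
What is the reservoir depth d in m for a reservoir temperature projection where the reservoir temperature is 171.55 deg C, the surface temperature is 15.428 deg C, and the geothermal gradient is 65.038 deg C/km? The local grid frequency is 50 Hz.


d = (T_res - T_surf) / grad * 1000
d = (171.55 - 15.428) / 65.038 * 1000
d = 2400.5 m


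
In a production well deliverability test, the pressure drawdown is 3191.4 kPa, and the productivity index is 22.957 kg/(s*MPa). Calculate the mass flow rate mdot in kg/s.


mdot = PI * dP / 1000
mdot = 22.957 * 3191.4 / 1000
mdot = 73.265 kg/s


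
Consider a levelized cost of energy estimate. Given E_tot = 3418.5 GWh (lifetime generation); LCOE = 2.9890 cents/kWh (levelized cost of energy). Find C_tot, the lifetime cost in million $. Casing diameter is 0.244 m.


C_tot = LCOE / 100 * E_tot
C_tot = 2.9890 / 100 * 3418.5
C_tot = 102.18 million $


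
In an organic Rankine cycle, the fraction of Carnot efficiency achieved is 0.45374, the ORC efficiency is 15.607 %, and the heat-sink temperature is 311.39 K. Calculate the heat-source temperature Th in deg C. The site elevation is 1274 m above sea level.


Th = Tc / (1 - (eta_orc/100)/f)
Th = 311.39 / (1 - (15.607/100)/0.45374)
Th = 474.6535 K
Convert to deg C: 474.6535 - 273.15 = 201.50 deg C
Th = 201.50 deg C


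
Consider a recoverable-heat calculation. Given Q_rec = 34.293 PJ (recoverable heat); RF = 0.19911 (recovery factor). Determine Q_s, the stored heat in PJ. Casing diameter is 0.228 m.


Q_s = Q_rec / RF
Q_s = 34.293 / 0.19911
Q_s = 172.23 PJ


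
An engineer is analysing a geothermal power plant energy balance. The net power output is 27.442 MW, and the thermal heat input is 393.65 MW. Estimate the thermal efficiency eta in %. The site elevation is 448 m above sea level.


eta = W_net / Q_in * 100
eta = 27.442 / 393.65 * 100
eta = 6.9712 %


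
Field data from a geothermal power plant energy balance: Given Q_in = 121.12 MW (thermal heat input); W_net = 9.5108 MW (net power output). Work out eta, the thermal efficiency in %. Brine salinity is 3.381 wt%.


eta = W_net / Q_in * 100
eta = 9.5108 / 121.12 * 100
eta = 7.8524 %


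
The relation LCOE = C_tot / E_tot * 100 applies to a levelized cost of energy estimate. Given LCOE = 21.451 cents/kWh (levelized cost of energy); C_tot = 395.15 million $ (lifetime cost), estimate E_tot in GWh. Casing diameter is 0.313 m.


E_tot = C_tot / LCOE * 100
E_tot = 395.15 / 21.451 * 100
E_tot = 1842.1 GWh


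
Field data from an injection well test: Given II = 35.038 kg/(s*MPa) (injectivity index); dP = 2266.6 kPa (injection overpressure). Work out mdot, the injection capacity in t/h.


mdot = II * dP / 1000
mdot = 35.038 * 2266.6 / 1000
mdot = 79.41713 kg/s
Convert: 79.41713 kg/s * 3.6 = 285.90 t/h
mdot = 285.90 t/h


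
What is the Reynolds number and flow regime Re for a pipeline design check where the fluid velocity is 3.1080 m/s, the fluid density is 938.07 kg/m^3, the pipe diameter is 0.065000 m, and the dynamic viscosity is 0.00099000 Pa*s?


Step 1: Re = rho*vel*D/mu = 938.07*3.108*0.065/0.00099 = 1.9142e+05
Step 2: Re = 1.9142e+05 > 4000, so flow is turbulent.
Re = 1.9142e+05 (turbulent)


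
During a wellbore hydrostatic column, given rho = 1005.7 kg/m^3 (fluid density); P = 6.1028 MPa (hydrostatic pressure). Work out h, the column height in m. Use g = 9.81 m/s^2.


h = P * 1e6 / (g * rho)
h = 6.1028 * 1e6 / (9.81 * 1005.7)
h = 618.57 m


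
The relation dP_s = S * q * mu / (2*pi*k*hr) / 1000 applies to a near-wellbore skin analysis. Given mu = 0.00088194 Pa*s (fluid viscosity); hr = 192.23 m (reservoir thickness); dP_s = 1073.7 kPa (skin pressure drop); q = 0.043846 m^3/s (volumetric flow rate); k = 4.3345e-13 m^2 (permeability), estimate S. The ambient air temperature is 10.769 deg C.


S = dP_s * 1000 * 2*pi*k*hr / (q*mu)
S = 1073.7 * 1000 * 2*pi*4.3345e-13*192.23 / (0.043846*0.00088194)
S = 14.536


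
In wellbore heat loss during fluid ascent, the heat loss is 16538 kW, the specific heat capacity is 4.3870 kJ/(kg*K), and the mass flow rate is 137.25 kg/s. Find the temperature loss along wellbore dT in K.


dT = Q_loss / (mdot * cp)
dT = 16538 / (137.25 * 4.3870)
dT = 27.466 K


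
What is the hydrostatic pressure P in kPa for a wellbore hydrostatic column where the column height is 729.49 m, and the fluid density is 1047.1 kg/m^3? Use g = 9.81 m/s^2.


P = rho * g * h / 1e6
P = 1047.1 * 9.81 * 729.49 / 1e6
P = 7.493358 MPa
Convert: 7.493358 MPa * 1000.0 = 7493.4 kPa
P = 7493.4 kPa


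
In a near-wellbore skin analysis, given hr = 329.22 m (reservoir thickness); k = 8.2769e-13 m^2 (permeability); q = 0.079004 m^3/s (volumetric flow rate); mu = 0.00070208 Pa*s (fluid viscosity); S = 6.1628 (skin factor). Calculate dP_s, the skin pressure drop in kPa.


dP_s = S * q * mu / (2*pi*k*hr) / 1000
dP_s = 6.1628 * 0.079004 * 0.00070208 / (2*pi*8.2769e-13*329.22) / 1000
dP_s = 199.65 kPa


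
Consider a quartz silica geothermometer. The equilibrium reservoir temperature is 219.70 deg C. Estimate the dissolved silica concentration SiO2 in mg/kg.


SiO2 = 10^(5.19 - 1309/(T_eq + 273.15))
SiO2 = 10^(5.19 - 1309/(219.70 + 273.15))
SiO2 = 341.99 mg/kg


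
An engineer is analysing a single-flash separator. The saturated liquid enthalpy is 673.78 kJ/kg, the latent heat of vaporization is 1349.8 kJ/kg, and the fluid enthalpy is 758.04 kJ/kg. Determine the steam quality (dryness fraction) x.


x = (h - hf) / hfg
x = (758.04 - 673.78) / 1349.8
x = 0.062424


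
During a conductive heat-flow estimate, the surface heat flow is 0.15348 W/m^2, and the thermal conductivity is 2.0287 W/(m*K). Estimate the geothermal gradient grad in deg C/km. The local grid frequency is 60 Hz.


grad = q * 1000 / k
grad = 0.15348 * 1000 / 2.0287
grad = 75.654 deg C/km


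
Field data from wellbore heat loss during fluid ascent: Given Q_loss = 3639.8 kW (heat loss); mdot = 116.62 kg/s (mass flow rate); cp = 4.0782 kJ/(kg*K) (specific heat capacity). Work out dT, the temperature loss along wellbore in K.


dT = Q_loss / (mdot * cp)
dT = 3639.8 / (116.62 * 4.0782)
dT = 7.6531 K


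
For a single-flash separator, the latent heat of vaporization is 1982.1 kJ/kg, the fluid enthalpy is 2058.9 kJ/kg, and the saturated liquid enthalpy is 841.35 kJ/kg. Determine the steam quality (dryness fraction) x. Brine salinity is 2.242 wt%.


x = (h - hf) / hfg
x = (2058.9 - 841.35) / 1982.1
x = 0.61427


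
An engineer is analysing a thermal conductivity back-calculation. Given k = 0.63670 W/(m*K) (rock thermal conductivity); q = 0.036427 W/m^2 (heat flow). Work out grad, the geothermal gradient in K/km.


grad = q / k * 1000
grad = 0.036427 / 0.63670 * 1000
grad = 57.21219 deg C/km
Convert: 57.21219 deg C/km * 1.0 = 57.212 K/km
grad = 57.212 K/km


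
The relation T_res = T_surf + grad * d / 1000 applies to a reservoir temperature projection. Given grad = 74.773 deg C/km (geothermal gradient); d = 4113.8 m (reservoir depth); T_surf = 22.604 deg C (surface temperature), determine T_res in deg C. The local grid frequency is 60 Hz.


T_res = T_surf + grad * d / 1000
T_res = 22.604 + 74.773 * 4113.8 / 1000
T_res = 330.21 deg C


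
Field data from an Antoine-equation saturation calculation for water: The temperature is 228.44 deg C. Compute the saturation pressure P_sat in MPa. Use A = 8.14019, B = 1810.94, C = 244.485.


P_sat = 10^(A - B/(C + T)) / 760 * 0.101325
P_sat = 10^(8.14019 - 1810.94/(244.485 + 228.44)) / 760 * 0.101325
P_sat = 2.7281 MPa


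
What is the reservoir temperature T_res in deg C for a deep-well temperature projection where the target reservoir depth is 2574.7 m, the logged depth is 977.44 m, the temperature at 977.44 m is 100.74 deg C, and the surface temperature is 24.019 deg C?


Step 1: grad = (T_d1 - T_surf)/d1 * 1000 = (100.74 - 24.019)/977.44 * 1000 = 78.49177 deg C/km
Step 2: T_res = T_surf + grad*d2/1000 = 24.019 + 78.49177*2574.7/1000 = 226.11 deg C
T_res = 226.11 deg C


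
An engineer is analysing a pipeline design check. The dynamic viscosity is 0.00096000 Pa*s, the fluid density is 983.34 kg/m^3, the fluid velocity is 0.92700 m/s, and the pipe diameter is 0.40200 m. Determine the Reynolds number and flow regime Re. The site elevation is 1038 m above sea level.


Step 1: Re = rho*vel*D/mu = 983.34*0.927*0.402/0.00096 = 3.8171e+05
Step 2: Re = 3.8171e+05 > 4000, so flow is turbulent.
Re = 3.8171e+05 (turbulent)


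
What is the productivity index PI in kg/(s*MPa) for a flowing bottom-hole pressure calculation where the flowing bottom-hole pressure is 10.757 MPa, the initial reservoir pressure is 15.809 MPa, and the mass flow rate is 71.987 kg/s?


PI = mdot / (P_i - P_wf)
PI = 71.987 / (15.809 - 10.757)
PI = 14.249 kg/(s*MPa)


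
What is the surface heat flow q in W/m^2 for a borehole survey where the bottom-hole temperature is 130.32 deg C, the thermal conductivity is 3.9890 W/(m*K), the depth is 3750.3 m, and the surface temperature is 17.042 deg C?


Step 1: grad = (T_d - T_surf)/d * 1000 = (130.32 - 17.042)/3750.3 * 1000 = 30.20505 deg C/km
Step 2: q = k * grad / 1000 = 3.989 * 30.20505 / 1000 = 0.12049 W/m^2
q = 0.12049 W/m^2


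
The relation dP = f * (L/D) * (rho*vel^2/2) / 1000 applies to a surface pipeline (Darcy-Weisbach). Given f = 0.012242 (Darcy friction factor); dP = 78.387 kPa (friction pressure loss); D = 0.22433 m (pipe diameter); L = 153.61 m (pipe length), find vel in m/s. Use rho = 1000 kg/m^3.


vel = sqrt(dP*1000*2*D / (f*L*rho))
vel = sqrt(78.387*1000*2*0.22433 / (0.012242*153.61*1000))
vel = 4.3246 m/s


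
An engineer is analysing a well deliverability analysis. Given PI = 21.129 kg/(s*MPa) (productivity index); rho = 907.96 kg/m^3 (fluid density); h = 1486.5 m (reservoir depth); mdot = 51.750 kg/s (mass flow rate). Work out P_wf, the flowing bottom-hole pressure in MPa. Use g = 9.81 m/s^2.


Step 1: P_i = rho*g*h/1e6 = 907.96*9.81*1486.5/1e6 = 13.24039 MPa
Step 2: P_wf = P_i - mdot/PI = 13.24039 - 51.75/21.129 = 10.791 MPa
P_wf = 10.791 MPa


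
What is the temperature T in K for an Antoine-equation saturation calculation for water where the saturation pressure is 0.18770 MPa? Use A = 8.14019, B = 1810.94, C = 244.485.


T = B / (A - log10(P_sat * 760 / 0.101325)) - C
T = 1810.94 / (8.14019 - log10(0.18770 * 760 / 0.101325)) - 244.485
T = 118.3104 deg C
Convert to K: 118.3104 + 273.15 = 391.46 K
T = 391.46 K


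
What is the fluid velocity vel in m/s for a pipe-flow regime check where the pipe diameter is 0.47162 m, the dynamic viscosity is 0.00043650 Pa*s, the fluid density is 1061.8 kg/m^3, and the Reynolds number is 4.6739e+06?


vel = Re * mu / (rho * D)
vel = 4.6739e+06 * 0.00043650 / (1061.8 * 0.47162)
vel = 4.0741 m/s


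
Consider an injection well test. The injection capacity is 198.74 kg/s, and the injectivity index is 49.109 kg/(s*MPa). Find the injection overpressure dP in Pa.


dP = mdot * 1000 / II
dP = 198.74 * 1000 / 49.109
dP = 4046.916 kPa
Convert: 4046.916 kPa * 1000.0 = 4.0469e+06 Pa
dP = 4.0469e+06 Pa


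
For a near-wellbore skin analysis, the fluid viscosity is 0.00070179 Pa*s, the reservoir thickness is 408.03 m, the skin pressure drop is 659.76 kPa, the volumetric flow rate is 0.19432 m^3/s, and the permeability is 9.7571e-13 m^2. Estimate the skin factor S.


S = dP_s * 1000 * 2*pi*k*hr / (q*mu)
S = 659.76 * 1000 * 2*pi*9.7571e-13*408.03 / (0.19432*0.00070179)
S = 12.102


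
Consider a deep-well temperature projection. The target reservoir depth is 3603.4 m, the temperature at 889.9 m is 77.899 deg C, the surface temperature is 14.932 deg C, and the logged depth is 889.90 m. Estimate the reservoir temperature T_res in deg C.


Step 1: grad = (T_d1 - T_surf)/d1 * 1000 = (77.899 - 14.932)/889.9 * 1000 = 70.75739 deg C/km
Step 2: T_res = T_surf + grad*d2/1000 = 14.932 + 70.75739*3603.4/1000 = 269.90 deg C
T_res = 269.90 deg C


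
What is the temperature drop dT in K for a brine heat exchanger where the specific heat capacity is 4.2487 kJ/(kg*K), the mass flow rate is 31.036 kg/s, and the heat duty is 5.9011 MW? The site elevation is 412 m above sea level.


dT = Q * 1000 / (mdot * cp)
dT = 5.9011 * 1000 / (31.036 * 4.2487)
dT = 44.752 K


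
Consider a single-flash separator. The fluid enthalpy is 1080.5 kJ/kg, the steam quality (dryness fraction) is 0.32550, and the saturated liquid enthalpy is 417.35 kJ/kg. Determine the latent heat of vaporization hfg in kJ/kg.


hfg = (h - hf) / x
hfg = (1080.5 - 417.35) / 0.32550
hfg = 2037.3 kJ/kg


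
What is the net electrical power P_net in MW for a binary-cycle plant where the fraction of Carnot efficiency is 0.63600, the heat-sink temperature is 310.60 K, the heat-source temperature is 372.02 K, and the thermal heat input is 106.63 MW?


Step 1: eta = (1 - Tc/Th)*f = (1 - 310.6/372.02)*0.636 = 0.1050027
Step 2: P_net = eta * Q_in = 0.1050027 * 106.63 = 11.196 MW
P_net = 11.196 MW


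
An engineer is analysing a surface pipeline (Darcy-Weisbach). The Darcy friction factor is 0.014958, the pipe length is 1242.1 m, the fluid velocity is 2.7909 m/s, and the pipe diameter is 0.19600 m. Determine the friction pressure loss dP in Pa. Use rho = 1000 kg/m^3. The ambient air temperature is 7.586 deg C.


dP = f * (L/D) * (rho*vel^2/2) / 1000
dP = 0.014958 * (1242.1/0.19600) * (1000*2.7909^2/2) / 1000
dP = 369.1752 kPa
Convert: 369.1752 kPa * 1000.0 = 3.6918e+05 Pa
dP = 3.6918e+05 Pa


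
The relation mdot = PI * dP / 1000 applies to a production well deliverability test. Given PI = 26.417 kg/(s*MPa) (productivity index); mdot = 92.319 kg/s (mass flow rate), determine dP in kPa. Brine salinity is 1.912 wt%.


dP = mdot * 1000 / PI
dP = 92.319 * 1000 / 26.417
dP = 3494.7 kPa


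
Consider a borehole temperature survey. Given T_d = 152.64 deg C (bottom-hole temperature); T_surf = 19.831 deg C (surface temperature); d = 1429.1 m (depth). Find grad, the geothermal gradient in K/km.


grad = (T_d - T_surf) / d * 1000
grad = (152.64 - 19.831) / 1429.1 * 1000
grad = 92.93192 deg C/km
Convert: 92.93192 deg C/km * 1.0 = 92.932 K/km
grad = 92.932 K/km


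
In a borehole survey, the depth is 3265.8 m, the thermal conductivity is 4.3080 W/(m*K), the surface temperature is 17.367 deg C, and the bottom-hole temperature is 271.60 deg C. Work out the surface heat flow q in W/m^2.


Step 1: grad = (T_d - T_surf)/d * 1000 = (271.6 - 17.367)/3265.8 * 1000 = 77.84708 deg C/km
Step 2: q = k * grad / 1000 = 4.308 * 77.84708 / 1000 = 0.33537 W/m^2
q = 0.33537 W/m^2


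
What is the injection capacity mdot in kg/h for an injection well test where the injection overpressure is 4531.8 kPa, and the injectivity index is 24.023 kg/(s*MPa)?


mdot = II * dP / 1000
mdot = 24.023 * 4531.8 / 1000
mdot = 108.8674 kg/s
Convert: 108.8674 kg/s * 3600.0 = 3.9192e+05 kg/h
mdot = 3.9192e+05 kg/h


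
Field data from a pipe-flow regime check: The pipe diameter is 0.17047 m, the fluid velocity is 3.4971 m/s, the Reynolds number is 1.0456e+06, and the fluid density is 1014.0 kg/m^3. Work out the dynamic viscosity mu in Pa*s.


mu = rho * vel * D / Re
mu = 1014.0 * 3.4971 * 0.17047 / 1.0456e+06
mu = 0.00057813 Pa*s


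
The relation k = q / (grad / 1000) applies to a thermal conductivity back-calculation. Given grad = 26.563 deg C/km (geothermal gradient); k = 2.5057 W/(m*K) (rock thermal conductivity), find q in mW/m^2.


q = k * grad / 1000
q = 2.5057 * 26.563 / 1000
q = 0.06655891 W/m^2
Convert: 0.06655891 W/m^2 * 1000.0 = 66.559 mW/m^2
q = 66.559 mW/m^2


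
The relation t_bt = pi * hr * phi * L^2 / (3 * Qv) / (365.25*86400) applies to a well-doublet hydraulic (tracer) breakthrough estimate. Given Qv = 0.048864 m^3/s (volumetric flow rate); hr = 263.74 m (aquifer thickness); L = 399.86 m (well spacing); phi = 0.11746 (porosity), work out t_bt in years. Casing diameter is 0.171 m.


t_bt = pi * hr * phi * L^2 / (3 * Qv) / (365.25*86400)
t_bt = pi * 263.74 * 0.11746 * 399.86^2 / (3 * 0.048864) / (365.25*86400)
t_bt = 3.3637 years


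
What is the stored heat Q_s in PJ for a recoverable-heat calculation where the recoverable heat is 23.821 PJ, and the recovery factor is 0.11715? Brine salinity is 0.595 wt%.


Q_s = Q_rec / RF
Q_s = 23.821 / 0.11715
Q_s = 203.34 PJ


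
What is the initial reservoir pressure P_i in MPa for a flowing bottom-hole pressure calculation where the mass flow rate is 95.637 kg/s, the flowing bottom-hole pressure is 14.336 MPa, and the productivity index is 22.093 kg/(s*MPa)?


P_i = P_wf + mdot / PI
P_i = 14.336 + 95.637 / 22.093
P_i = 18.665 MPa


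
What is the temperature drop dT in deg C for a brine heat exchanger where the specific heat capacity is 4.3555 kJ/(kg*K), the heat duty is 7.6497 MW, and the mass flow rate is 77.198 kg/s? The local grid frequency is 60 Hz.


dT = Q * 1000 / (mdot * cp)
dT = 7.6497 * 1000 / (77.198 * 4.3555)
dT = 22.75099 K
Convert (temperature difference, 1 K = 1 deg C): 22.75099 K = 22.75099 deg C
dT = 22.751 deg C


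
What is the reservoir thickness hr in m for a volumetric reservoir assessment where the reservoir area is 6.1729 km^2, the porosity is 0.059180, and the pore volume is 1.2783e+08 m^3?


hr = Vp / (A * 1e6 * phi)
hr = 1.2783e+08 / (6.1729 * 1e6 * 0.059180)
hr = 349.92 m


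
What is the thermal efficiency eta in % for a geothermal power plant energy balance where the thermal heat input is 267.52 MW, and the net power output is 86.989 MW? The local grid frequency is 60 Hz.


eta = W_net / Q_in * 100
eta = 86.989 / 267.52 * 100
eta = 32.517 %


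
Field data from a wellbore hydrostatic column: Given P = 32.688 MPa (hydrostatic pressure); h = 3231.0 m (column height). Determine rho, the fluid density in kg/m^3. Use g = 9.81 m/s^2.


rho = P * 1e6 / (g * h)
rho = 32.688 * 1e6 / (9.81 * 3231.0)
rho = 1031.3 kg/m^3


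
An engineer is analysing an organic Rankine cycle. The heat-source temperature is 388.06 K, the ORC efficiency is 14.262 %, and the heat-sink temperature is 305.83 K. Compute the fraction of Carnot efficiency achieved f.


f = (eta_orc/100) / (1 - Tc/Th)
f = (14.262/100) / (1 - 305.83/388.06)
f = 0.67305


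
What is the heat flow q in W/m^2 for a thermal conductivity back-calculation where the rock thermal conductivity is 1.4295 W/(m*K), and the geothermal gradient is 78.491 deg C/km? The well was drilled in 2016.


q = k * grad / 1000
q = 1.4295 * 78.491 / 1000
q = 0.11220 W/m^2


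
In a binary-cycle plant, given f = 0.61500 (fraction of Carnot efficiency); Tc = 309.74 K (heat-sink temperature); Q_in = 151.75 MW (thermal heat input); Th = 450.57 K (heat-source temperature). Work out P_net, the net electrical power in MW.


Step 1: eta = (1 - Tc/Th)*f = (1 - 309.74/450.57)*0.615 = 0.1922242
Step 2: P_net = eta * Q_in = 0.1922242 * 151.75 = 29.170 MW
P_net = 29.170 MW


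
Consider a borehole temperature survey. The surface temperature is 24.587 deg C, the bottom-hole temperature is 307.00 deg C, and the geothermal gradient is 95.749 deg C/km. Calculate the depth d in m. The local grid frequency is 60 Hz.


d = (T_d - T_surf) / grad * 1000
d = (307.00 - 24.587) / 95.749 * 1000
d = 2949.5 m


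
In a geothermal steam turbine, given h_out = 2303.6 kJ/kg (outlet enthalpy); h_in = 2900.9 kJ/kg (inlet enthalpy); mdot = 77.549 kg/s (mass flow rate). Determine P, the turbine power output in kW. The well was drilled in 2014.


P = mdot * (h_in - h_out) / 1000
P = 77.549 * (2900.9 - 2303.6) / 1000
P = 46.32002 MW
Convert: 46.32002 MW * 1000.0 = 46320 kW
P = 46320 kW


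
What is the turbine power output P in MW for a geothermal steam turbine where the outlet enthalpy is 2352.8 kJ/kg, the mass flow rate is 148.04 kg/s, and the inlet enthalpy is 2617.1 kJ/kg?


P = mdot * (h_in - h_out) / 1000
P = 148.04 * (2617.1 - 2352.8) / 1000
P = 39.127 MW


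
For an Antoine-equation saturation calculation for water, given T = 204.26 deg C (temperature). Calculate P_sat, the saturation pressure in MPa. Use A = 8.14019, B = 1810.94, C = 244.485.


P_sat = 10^(A - B/(C + T)) / 760 * 0.101325
P_sat = 10^(8.14019 - 1810.94/(244.485 + 204.26)) / 760 * 0.101325
P_sat = 1.6964 MPa


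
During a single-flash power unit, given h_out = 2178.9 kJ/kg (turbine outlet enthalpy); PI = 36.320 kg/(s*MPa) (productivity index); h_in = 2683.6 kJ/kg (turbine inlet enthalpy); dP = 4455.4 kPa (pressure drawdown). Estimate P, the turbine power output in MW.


Step 1: mdot = PI * dP / 1000 = 36.32 * 4455.4 / 1000 = 161.8201 kg/s
Step 2: P = mdot*(h_in - h_out)/1000 = 161.8201*(2683.6 - 2178.9)/1000 = 81.671 MW
P = 81.671 MW


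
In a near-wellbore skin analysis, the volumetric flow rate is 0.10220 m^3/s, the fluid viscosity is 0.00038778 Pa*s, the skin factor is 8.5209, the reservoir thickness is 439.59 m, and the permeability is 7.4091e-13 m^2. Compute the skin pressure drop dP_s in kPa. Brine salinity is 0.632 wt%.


dP_s = S * q * mu / (2*pi*k*hr) / 1000
dP_s = 8.5209 * 0.10220 * 0.00038778 / (2*pi*7.4091e-13*439.59) / 1000
dP_s = 165.02 kPa


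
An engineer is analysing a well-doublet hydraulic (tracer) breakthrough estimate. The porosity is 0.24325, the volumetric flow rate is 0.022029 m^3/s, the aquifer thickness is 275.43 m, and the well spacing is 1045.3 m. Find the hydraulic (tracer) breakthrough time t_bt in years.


t_bt = pi * hr * phi * L^2 / (3 * Qv) / (365.25*86400)
t_bt = pi * 275.43 * 0.24325 * 1045.3^2 / (3 * 0.022029) / (365.25*86400)
t_bt = 110.27 years


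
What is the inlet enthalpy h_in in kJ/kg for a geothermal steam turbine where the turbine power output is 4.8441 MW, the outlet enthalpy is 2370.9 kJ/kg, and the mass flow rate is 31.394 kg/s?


h_in = h_out + P * 1000 / mdot
h_in = 2370.9 + 4.8441 * 1000 / 31.394
h_in = 2525.2 kJ/kg


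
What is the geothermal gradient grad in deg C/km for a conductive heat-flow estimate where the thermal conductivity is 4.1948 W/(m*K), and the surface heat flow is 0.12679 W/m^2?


grad = q * 1000 / k
grad = 0.12679 * 1000 / 4.1948
grad = 30.226 deg C/km


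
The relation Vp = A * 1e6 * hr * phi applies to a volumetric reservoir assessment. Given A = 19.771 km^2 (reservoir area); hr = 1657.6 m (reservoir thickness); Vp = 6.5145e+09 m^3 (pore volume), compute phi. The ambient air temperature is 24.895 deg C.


phi = Vp / (A * 1e6 * hr)
phi = 6.5145e+09 / (19.771 * 1e6 * 1657.6)
phi = 0.19878


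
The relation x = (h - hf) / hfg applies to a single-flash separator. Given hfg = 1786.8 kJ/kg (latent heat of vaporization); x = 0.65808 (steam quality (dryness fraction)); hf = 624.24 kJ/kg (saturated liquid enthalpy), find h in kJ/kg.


h = hf + x * hfg
h = 624.24 + 0.65808 * 1786.8
h = 1800.1 kJ/kg


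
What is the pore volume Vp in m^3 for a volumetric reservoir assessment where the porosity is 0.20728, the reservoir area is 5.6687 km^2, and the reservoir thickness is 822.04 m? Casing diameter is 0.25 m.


Vp = A * 1e6 * hr * phi
Vp = 5.6687 * 1e6 * 822.04 * 0.20728
Vp = 9.6590e+08 m^3


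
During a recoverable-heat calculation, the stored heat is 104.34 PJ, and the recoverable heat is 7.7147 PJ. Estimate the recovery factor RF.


RF = Q_rec / Q_s
RF = 7.7147 / 104.34
RF = 0.073938


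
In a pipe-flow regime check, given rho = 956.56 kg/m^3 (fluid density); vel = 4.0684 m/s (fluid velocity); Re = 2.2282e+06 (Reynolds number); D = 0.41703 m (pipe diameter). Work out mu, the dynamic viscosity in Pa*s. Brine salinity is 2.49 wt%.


mu = rho * vel * D / Re
mu = 956.56 * 4.0684 * 0.41703 / 2.2282e+06
mu = 0.00072836 Pa*s


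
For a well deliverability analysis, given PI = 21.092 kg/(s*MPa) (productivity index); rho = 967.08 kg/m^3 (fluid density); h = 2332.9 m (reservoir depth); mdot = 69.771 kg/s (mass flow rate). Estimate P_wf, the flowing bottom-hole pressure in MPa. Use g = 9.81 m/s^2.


Step 1: P_i = rho*g*h/1e6 = 967.08*9.81*2332.9/1e6 = 22.13235 MPa
Step 2: P_wf = P_i - mdot/PI = 22.13235 - 69.771/21.092 = 18.824 MPa
P_wf = 18.824 MPa


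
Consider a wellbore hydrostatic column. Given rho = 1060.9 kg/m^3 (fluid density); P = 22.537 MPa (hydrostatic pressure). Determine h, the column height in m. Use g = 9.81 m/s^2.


h = P * 1e6 / (g * rho)
h = 22.537 * 1e6 / (9.81 * 1060.9)
h = 2165.5 m


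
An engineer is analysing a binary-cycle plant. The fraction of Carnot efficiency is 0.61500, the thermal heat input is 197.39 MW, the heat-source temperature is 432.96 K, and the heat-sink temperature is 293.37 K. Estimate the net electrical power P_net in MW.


Step 1: eta = (1 - Tc/Th)*f = (1 - 293.37/432.96)*0.615 = 0.1982812
Step 2: P_net = eta * Q_in = 0.1982812 * 197.39 = 39.139 MW
P_net = 39.139 MW


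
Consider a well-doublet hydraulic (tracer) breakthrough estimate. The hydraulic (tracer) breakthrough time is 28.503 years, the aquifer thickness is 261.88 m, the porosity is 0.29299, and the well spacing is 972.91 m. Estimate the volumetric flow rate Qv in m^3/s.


Qv = pi*hr*phi*L^2 / (3*t_bt*365.25*86400)
Qv = pi*261.88*0.29299*972.91^2 / (3*28.503*365.25*86400)
Qv = 0.084554 m^3/s


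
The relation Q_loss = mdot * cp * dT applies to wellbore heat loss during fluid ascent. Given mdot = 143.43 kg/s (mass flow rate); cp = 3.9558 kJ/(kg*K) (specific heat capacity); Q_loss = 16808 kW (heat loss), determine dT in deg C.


dT = Q_loss / (mdot * cp)
dT = 16808 / (143.43 * 3.9558)
dT = 29.62386 K
Convert (temperature difference, 1 K = 1 deg C): 29.62386 K = 29.62386 deg C
dT = 29.624 deg C


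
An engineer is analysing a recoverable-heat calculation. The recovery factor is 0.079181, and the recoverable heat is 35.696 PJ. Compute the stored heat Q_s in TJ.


Q_s = Q_rec / RF
Q_s = 35.696 / 0.079181
Q_s = 450.8152 PJ
Convert: 450.8152 PJ * 1000.0 = 4.5082e+05 TJ
Q_s = 4.5082e+05 TJ


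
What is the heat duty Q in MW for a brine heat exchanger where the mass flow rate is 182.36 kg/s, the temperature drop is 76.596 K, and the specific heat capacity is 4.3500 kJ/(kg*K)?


Q = mdot * cp * dT / 1000
Q = 182.36 * 4.3500 * 76.596 / 1000
Q = 60.761 MW


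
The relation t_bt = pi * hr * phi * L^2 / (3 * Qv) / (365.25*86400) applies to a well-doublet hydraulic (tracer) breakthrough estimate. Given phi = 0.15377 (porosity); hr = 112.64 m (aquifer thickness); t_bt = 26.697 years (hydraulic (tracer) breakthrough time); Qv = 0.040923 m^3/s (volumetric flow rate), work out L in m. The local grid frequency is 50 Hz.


L = sqrt(t_bt*365.25*86400*3*Qv / (pi*hr*phi))
L = sqrt(26.697*365.25*86400*3*0.040923 / (pi*112.64*0.15377))
L = 1378.7 m


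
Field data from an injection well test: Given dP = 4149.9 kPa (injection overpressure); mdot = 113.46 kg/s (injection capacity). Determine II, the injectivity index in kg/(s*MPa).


II = mdot * 1000 / dP
II = 113.46 * 1000 / 4149.9
II = 27.340 kg/(s*MPa)


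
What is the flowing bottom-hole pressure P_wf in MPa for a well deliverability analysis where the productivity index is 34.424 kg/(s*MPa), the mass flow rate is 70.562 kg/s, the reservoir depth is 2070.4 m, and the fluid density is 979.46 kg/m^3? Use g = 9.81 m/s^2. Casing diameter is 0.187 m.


Step 1: P_i = rho*g*h/1e6 = 979.46*9.81*2070.4/1e6 = 19.89344 MPa
Step 2: P_wf = P_i - mdot/PI = 19.89344 - 70.562/34.424 = 17.844 MPa
P_wf = 17.844 MPa


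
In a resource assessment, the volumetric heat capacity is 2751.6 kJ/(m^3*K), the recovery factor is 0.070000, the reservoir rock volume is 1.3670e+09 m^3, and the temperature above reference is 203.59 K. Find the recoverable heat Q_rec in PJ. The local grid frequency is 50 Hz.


Step 1: Q_s = Vr*rhoc*dT/1e12 = 1.3670e+09*2751.6*203.59/1e12 = 765.7910 PJ
Step 2: Q_rec = Q_s * RF = 765.7910 * 0.07 = 53.605 PJ
Q_rec = 53.605 PJ


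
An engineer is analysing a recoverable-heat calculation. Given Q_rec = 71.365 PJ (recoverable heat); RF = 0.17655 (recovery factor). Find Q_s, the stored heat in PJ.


Q_s = Q_rec / RF
Q_s = 71.365 / 0.17655
Q_s = 404.22 PJ


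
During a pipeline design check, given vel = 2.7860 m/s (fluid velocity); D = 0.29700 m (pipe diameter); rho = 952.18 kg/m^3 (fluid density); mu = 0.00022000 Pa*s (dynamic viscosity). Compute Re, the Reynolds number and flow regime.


Step 1: Re = rho*vel*D/mu = 952.18*2.786*0.297/0.00022 = 3.5812e+06
Step 2: Re = 3.5812e+06 > 4000, so flow is turbulent.
Re = 3.5812e+06 (turbulent)


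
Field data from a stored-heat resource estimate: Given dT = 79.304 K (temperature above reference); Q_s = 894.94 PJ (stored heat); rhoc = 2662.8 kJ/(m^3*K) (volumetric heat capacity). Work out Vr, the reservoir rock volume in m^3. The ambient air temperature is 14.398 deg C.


Vr = Q_s * 1e12 / (rhoc * dT)
Vr = 894.94 * 1e12 / (2662.8 * 79.304)
Vr = 4.2380e+09 m^3


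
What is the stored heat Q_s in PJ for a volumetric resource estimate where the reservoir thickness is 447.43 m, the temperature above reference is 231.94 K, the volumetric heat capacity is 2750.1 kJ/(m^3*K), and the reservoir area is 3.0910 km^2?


Step 1: Vr = A*1e6*hr = 3.091*1e6*447.43 = 1.383006e+09 m^3
Step 2: Q_s = Vr*rhoc*dT/1e12 = 1.383006e+09*2750.1*231.94/1e12 = 882.16 PJ
Q_s = 882.16 PJ


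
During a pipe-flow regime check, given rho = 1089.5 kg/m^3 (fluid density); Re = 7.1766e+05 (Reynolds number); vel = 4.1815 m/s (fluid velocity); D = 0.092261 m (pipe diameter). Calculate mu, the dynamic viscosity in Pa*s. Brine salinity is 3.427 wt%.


mu = rho * vel * D / Re
mu = 1089.5 * 4.1815 * 0.092261 / 7.1766e+05
mu = 0.00058568 Pa*s
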